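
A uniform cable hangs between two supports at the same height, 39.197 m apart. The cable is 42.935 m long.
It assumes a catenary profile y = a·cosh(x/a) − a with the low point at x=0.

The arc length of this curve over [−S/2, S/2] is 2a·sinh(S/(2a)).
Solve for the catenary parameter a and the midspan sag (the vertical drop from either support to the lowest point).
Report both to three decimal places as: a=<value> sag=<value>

seed: a₀ = √(S³/(24(L−S))) = √(39.197³/(24·3.738)) = 25.909198
iter 1: u=0.756430  f(a)=+1.084e-01  f'(a)=-3.054e-01  a ← 25.909198 − (+1.084e-01/-3.054e-01) = 26.264179
iter 2: u=0.746206  f(a)=+2.268e-03  f'(a)=-2.927e-01  a ← 26.264179 − (+2.268e-03/-2.927e-01) = 26.271927
iter 3: u=0.745986  f(a)=+1.040e-06  f'(a)=-2.925e-01  a ← 26.271927 − (+1.040e-06/-2.925e-01) = 26.271931
iter 4: u=0.745986  f(a)=+2.203e-13  f'(a)=-2.925e-01  a ← 26.271931 − (+2.203e-13/-2.925e-01) = 26.271931
converged: |Δa| < 1e-12 after 4 iterations
sag = a·(cosh(S/(2a)) − 1) = 26.271931·(cosh(0.745986) − 1) = 7.655461
T_max/T_min = cosh(S/(2a)) = 1.291393

a=26.272 sag=7.655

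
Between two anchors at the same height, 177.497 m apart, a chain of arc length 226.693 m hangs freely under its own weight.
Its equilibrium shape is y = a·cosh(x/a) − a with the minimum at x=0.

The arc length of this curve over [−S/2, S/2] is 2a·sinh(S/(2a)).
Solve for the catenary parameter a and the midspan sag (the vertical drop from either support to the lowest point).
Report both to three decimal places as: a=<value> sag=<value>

seed: a₀ = √(S³/(24(L−S))) = √(177.497³/(24·49.196)) = 68.820212
iter 1: u=1.289570  f(a)=+4.256e+00  f'(a)=-1.682e+00  a ← 68.820212 − (+4.256e+00/-1.682e+00) = 71.350740
iter 2: u=1.243834  f(a)=+2.460e-01  f'(a)=-1.493e+00  a ← 71.350740 − (+2.460e-01/-1.493e+00) = 71.515563
iter 3: u=1.240968  f(a)=+9.336e-04  f'(a)=-1.481e+00  a ← 71.515563 − (+9.336e-04/-1.481e+00) = 71.516194
iter 4: u=1.240957  f(a)=+1.355e-08  f'(a)=-1.481e+00  a ← 71.516194 − (+1.355e-08/-1.481e+00) = 71.516194
iter 5: u=1.240957  f(a)=+2.842e-14  f'(a)=-1.481e+00  a ← 71.516194 − (+2.842e-14/-1.481e+00) = 71.516194
converged: |Δa| < 1e-12 after 5 iterations
sag = a·(cosh(S/(2a)) − 1) = 71.516194·(cosh(1.240957) − 1) = 62.506174
T_max/T_min = cosh(S/(2a)) = 1.874014

a=71.516 sag=62.506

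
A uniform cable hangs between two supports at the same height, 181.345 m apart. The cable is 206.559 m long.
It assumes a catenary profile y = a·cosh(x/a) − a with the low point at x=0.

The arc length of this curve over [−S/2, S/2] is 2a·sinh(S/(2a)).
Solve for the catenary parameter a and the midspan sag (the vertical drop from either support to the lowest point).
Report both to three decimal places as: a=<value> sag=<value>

a=101.280 sag=43.372

seed: a₀ = √(S³/(24(L−S))) = √(181.345³/(24·25.214)) = 99.273169
iter 1: u=0.913364  f(a)=+1.073e+00  f'(a)=-5.516e-01  a ← 99.273169 − (+1.073e+00/-5.516e-01) = 101.218040
iter 2: u=0.895814  f(a)=+3.234e-02  f'(a)=-5.188e-01  a ← 101.218040 − (+3.234e-02/-5.188e-01) = 101.280371
iter 3: u=0.895262  f(a)=+3.141e-05  f'(a)=-5.178e-01  a ← 101.280371 − (+3.141e-05/-5.178e-01) = 101.280431
iter 4: u=0.895262  f(a)=+2.976e-11  f'(a)=-5.178e-01  a ← 101.280431 − (+2.976e-11/-5.178e-01) = 101.280431
converged: |Δa| < 1e-12 after 4 iterations
sag = a·(cosh(S/(2a)) − 1) = 101.280431·(cosh(0.895262) − 1) = 43.372190
T_max/T_min = cosh(S/(2a)) = 1.428239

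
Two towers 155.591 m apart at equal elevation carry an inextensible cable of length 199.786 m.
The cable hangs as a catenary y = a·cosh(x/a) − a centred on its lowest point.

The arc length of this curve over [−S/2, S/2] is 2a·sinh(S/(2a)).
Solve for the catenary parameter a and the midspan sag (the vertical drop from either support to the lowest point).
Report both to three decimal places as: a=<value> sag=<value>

seed: a₀ = √(S³/(24(L−S))) = √(155.591³/(24·44.195)) = 59.591528
iter 1: u=1.305479  f(a)=+3.923e+00  f'(a)=-1.752e+00  a ← 59.591528 − (+3.923e+00/-1.752e+00) = 61.830489
iter 2: u=1.258206  f(a)=+2.319e-01  f'(a)=-1.550e+00  a ← 61.830489 − (+2.319e-01/-1.550e+00) = 61.980069
iter 3: u=1.255170  f(a)=+9.232e-04  f'(a)=-1.538e+00  a ← 61.980069 − (+9.232e-04/-1.538e+00) = 61.980669
iter 4: u=1.255157  f(a)=+1.476e-08  f'(a)=-1.538e+00  a ← 61.980669 − (+1.476e-08/-1.538e+00) = 61.980669
iter 5: u=1.255157  f(a)=-5.684e-14  f'(a)=-1.538e+00  a ← 61.980669 − (-5.684e-14/-1.538e+00) = 61.980669
converged: |Δa| < 1e-12 after 5 iterations
sag = a·(cosh(S/(2a)) − 1) = 61.980669·(cosh(1.255157) − 1) = 55.578740
T_max/T_min = cosh(S/(2a)) = 1.896711

a=61.981 sag=55.579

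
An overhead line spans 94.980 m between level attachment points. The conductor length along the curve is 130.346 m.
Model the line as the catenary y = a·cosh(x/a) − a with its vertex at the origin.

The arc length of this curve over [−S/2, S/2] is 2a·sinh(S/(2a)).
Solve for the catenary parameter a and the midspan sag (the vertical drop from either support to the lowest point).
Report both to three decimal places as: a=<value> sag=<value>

seed: a₀ = √(S³/(24(L−S))) = √(94.980³/(24·35.366)) = 31.772373
iter 1: u=1.494695  f(a)=+4.167e+00  f'(a)=-2.765e+00  a ← 31.772373 − (+4.167e+00/-2.765e+00) = 33.279596
iter 2: u=1.427001  f(a)=+3.149e-01  f'(a)=-2.362e+00  a ← 33.279596 − (+3.149e-01/-2.362e+00) = 33.412939
iter 3: u=1.421306  f(a)=+2.123e-03  f'(a)=-2.330e+00  a ← 33.412939 − (+2.123e-03/-2.330e+00) = 33.413850
iter 4: u=1.421267  f(a)=+9.789e-08  f'(a)=-2.330e+00  a ← 33.413850 − (+9.789e-08/-2.330e+00) = 33.413850
iter 5: u=1.421267  f(a)=+0.000e+00  f'(a)=-2.330e+00  a ← 33.413850 − (+0.000e+00/-2.330e+00) = 33.413850
converged: |Δa| < 1e-12 after 5 iterations
sag = a·(cosh(S/(2a)) − 1) = 33.413850·(cosh(1.421267) − 1) = 39.825520
T_max/T_min = cosh(S/(2a)) = 2.191887

a=33.414 sag=39.826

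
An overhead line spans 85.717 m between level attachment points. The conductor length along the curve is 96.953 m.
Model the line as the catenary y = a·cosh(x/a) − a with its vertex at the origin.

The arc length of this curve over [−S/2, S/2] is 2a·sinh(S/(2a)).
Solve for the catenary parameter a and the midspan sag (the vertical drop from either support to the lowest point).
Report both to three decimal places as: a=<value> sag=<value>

a=49.250 sag=19.855

seed: a₀ = √(S³/(24(L−S))) = √(85.717³/(24·11.236)) = 48.326902
iter 1: u=0.886846  f(a)=+4.502e-01  f'(a)=-5.026e-01  a ← 48.326902 − (+4.502e-01/-5.026e-01) = 49.222655
iter 2: u=0.870707  f(a)=+1.282e-02  f'(a)=-4.744e-01  a ← 49.222655 − (+1.282e-02/-4.744e-01) = 49.249687
iter 3: u=0.870229  f(a)=+1.108e-05  f'(a)=-4.735e-01  a ← 49.249687 − (+1.108e-05/-4.735e-01) = 49.249710
iter 4: u=0.870228  f(a)=+8.299e-12  f'(a)=-4.735e-01  a ← 49.249710 − (+8.299e-12/-4.735e-01) = 49.249710
converged: |Δa| < 1e-12 after 4 iterations
sag = a·(cosh(S/(2a)) − 1) = 49.249710·(cosh(0.870228) − 1) = 19.855319
T_max/T_min = cosh(S/(2a)) = 1.403156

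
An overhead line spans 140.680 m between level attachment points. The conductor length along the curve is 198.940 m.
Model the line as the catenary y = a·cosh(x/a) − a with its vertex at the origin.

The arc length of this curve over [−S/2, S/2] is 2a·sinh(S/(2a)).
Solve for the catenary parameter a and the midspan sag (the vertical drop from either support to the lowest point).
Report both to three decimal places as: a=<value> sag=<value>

seed: a₀ = √(S³/(24(L−S))) = √(140.680³/(24·58.260)) = 44.622888
iter 1: u=1.576321  f(a)=+7.682e+00  f'(a)=-3.320e+00  a ← 44.622888 − (+7.682e+00/-3.320e+00) = 46.936356
iter 2: u=1.498625  f(a)=+6.378e-01  f'(a)=-2.790e+00  a ← 46.936356 − (+6.378e-01/-2.790e+00) = 47.164968
iter 3: u=1.491361  f(a)=+5.277e-03  f'(a)=-2.744e+00  a ← 47.164968 − (+5.277e-03/-2.744e+00) = 47.166891
iter 4: u=1.491300  f(a)=+3.678e-07  f'(a)=-2.744e+00  a ← 47.166891 − (+3.678e-07/-2.744e+00) = 47.166892
iter 5: u=1.491300  f(a)=+2.842e-14  f'(a)=-2.744e+00  a ← 47.166892 − (+2.842e-14/-2.744e+00) = 47.166892
converged: |Δa| < 1e-12 after 5 iterations
sag = a·(cosh(S/(2a)) − 1) = 47.166892·(cosh(1.491300) − 1) = 62.919423
T_max/T_min = cosh(S/(2a)) = 2.333974

a=47.167 sag=62.919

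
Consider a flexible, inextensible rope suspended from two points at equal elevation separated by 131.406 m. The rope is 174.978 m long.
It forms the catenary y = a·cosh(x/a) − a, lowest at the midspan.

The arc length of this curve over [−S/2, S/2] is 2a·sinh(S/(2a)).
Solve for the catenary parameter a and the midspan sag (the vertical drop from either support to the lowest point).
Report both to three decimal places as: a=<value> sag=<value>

a=48.741 sag=51.409

seed: a₀ = √(S³/(24(L−S))) = √(131.406³/(24·43.572)) = 46.581495
iter 1: u=1.410496  f(a)=+4.545e+00  f'(a)=-2.270e+00  a ← 46.581495 − (+4.545e+00/-2.270e+00) = 48.583508
iter 2: u=1.352373  f(a)=+3.095e-01  f'(a)=-1.971e+00  a ← 48.583508 − (+3.095e-01/-1.971e+00) = 48.740525
iter 3: u=1.348016  f(a)=+1.666e-03  f'(a)=-1.950e+00  a ← 48.740525 − (+1.666e-03/-1.950e+00) = 48.741380
iter 4: u=1.347992  f(a)=+4.887e-08  f'(a)=-1.950e+00  a ← 48.741380 − (+4.887e-08/-1.950e+00) = 48.741380
iter 5: u=1.347992  f(a)=+0.000e+00  f'(a)=-1.950e+00  a ← 48.741380 − (+0.000e+00/-1.950e+00) = 48.741380
converged: |Δa| < 1e-12 after 5 iterations
sag = a·(cosh(S/(2a)) − 1) = 48.741380·(cosh(1.347992) − 1) = 51.408744
T_max/T_min = cosh(S/(2a)) = 2.054725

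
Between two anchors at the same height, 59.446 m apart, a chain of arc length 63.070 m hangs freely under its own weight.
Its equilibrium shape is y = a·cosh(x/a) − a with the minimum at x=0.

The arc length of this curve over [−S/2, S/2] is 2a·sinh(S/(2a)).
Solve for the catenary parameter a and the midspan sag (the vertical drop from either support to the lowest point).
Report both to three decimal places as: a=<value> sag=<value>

a=49.589 sag=9.178

seed: a₀ = √(S³/(24(L−S))) = √(59.446³/(24·3.624)) = 49.145555
iter 1: u=0.604795  f(a)=+6.686e-02  f'(a)=-1.529e-01  a ← 49.145555 − (+6.686e-02/-1.529e-01) = 49.582697
iter 2: u=0.599463  f(a)=+9.025e-04  f'(a)=-1.488e-01  a ← 49.582697 − (+9.025e-04/-1.488e-01) = 49.588761
iter 3: u=0.599390  f(a)=+1.695e-07  f'(a)=-1.488e-01  a ← 49.588761 − (+1.695e-07/-1.488e-01) = 49.588762
iter 4: u=0.599390  f(a)=+0.000e+00  f'(a)=-1.488e-01  a ← 49.588762 − (+0.000e+00/-1.488e-01) = 49.588762
converged: |Δa| < 1e-12 after 4 iterations
sag = a·(cosh(S/(2a)) − 1) = 49.588762·(cosh(0.599390) − 1) = 9.177738
T_max/T_min = cosh(S/(2a)) = 1.185077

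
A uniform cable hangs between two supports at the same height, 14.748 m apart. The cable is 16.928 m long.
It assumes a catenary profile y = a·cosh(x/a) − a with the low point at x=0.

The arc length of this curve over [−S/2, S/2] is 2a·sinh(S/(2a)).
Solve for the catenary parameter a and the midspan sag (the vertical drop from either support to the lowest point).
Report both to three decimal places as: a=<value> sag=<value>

a=7.998 sag=3.647

seed: a₀ = √(S³/(24(L−S))) = √(14.748³/(24·2.180)) = 7.830073
iter 1: u=0.941754  f(a)=+9.874e-02  f'(a)=-6.078e-01  a ← 7.830073 − (+9.874e-02/-6.078e-01) = 7.992525
iter 2: u=0.922612  f(a)=+3.157e-03  f'(a)=-5.695e-01  a ← 7.992525 − (+3.157e-03/-5.695e-01) = 7.998068
iter 3: u=0.921973  f(a)=+3.462e-06  f'(a)=-5.683e-01  a ← 7.998068 − (+3.462e-06/-5.683e-01) = 7.998074
iter 4: u=0.921972  f(a)=+4.171e-12  f'(a)=-5.683e-01  a ← 7.998074 − (+4.171e-12/-5.683e-01) = 7.998074
converged: |Δa| < 1e-12 after 4 iterations
sag = a·(cosh(S/(2a)) − 1) = 7.998074·(cosh(0.921972) − 1) = 3.647032
T_max/T_min = cosh(S/(2a)) = 1.455989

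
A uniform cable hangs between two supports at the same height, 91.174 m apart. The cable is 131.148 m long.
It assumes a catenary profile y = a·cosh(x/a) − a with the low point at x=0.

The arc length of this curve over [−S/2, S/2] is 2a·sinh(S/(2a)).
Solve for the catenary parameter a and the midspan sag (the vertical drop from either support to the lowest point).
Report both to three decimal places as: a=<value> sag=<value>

a=29.796 sag=42.230

seed: a₀ = √(S³/(24(L−S))) = √(91.174³/(24·39.974)) = 28.106844
iter 1: u=1.621918  f(a)=+5.599e+00  f'(a)=-3.667e+00  a ← 28.106844 − (+5.599e+00/-3.667e+00) = 29.634030
iter 2: u=1.538333  f(a)=+4.888e-01  f'(a)=-3.052e+00  a ← 29.634030 − (+4.888e-01/-3.052e+00) = 29.794176
iter 3: u=1.530064  f(a)=+4.511e-03  f'(a)=-2.996e+00  a ← 29.794176 − (+4.511e-03/-2.996e+00) = 29.795681
iter 4: u=1.529987  f(a)=+3.920e-07  f'(a)=-2.995e+00  a ← 29.795681 − (+3.920e-07/-2.995e+00) = 29.795681
iter 5: u=1.529987  f(a)=+0.000e+00  f'(a)=-2.995e+00  a ← 29.795681 − (+0.000e+00/-2.995e+00) = 29.795681
converged: |Δa| < 1e-12 after 5 iterations
sag = a·(cosh(S/(2a)) − 1) = 29.795681·(cosh(1.529987) − 1) = 42.230231
T_max/T_min = cosh(S/(2a)) = 2.417327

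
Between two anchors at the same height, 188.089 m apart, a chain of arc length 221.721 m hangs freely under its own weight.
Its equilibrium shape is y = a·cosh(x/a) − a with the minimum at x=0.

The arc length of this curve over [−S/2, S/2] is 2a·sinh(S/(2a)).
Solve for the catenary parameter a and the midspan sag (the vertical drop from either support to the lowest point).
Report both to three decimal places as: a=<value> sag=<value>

seed: a₀ = √(S³/(24(L−S))) = √(188.089³/(24·33.632)) = 90.795250
iter 1: u=1.035787  f(a)=+1.851e+00  f'(a)=-8.234e-01  a ← 90.795250 − (+1.851e+00/-8.234e-01) = 93.043060
iter 2: u=1.010763  f(a)=+7.096e-02  f'(a)=-7.614e-01  a ← 93.043060 − (+7.096e-02/-7.614e-01) = 93.136263
iter 3: u=1.009752  f(a)=+1.135e-04  f'(a)=-7.589e-01  a ← 93.136263 − (+1.135e-04/-7.589e-01) = 93.136413
iter 4: u=1.009750  f(a)=+2.916e-10  f'(a)=-7.589e-01  a ← 93.136413 − (+2.916e-10/-7.589e-01) = 93.136413
iter 5: u=1.009750  f(a)=+0.000e+00  f'(a)=-7.589e-01  a ← 93.136413 − (+0.000e+00/-7.589e-01) = 93.136413
converged: |Δa| < 1e-12 after 5 iterations
sag = a·(cosh(S/(2a)) − 1) = 93.136413·(cosh(1.009750) − 1) = 51.654615
T_max/T_min = cosh(S/(2a)) = 1.554612

a=93.136 sag=51.655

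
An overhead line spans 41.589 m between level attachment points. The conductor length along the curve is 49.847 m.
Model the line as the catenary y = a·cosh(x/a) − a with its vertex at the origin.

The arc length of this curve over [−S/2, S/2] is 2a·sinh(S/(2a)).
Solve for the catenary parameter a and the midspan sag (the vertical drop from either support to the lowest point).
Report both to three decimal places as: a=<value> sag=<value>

a=19.595 sag=12.109

seed: a₀ = √(S³/(24(L−S))) = √(41.589³/(24·8.258)) = 19.051302
iter 1: u=1.091500  f(a)=+5.061e-01  f'(a)=-9.747e-01  a ← 19.051302 − (+5.061e-01/-9.747e-01) = 19.570545
iter 2: u=1.062541  f(a)=+2.143e-02  f'(a)=-8.937e-01  a ← 19.570545 − (+2.143e-02/-8.937e-01) = 19.594521
iter 3: u=1.061241  f(a)=+4.218e-05  f'(a)=-8.902e-01  a ← 19.594521 − (+4.218e-05/-8.902e-01) = 19.594569
iter 4: u=1.061238  f(a)=+1.641e-10  f'(a)=-8.902e-01  a ← 19.594569 − (+1.641e-10/-8.902e-01) = 19.594569
iter 5: u=1.061238  f(a)=-7.105e-15  f'(a)=-8.902e-01  a ← 19.594569 − (-7.105e-15/-8.902e-01) = 19.594569
converged: |Δa| < 1e-12 after 5 iterations
sag = a·(cosh(S/(2a)) − 1) = 19.594569·(cosh(1.061238) − 1) = 12.109185
T_max/T_min = cosh(S/(2a)) = 1.617987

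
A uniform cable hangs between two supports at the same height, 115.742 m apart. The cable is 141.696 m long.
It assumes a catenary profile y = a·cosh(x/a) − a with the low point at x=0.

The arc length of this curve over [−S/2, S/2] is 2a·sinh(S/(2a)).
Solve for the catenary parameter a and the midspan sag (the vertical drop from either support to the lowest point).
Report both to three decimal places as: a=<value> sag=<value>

a=51.490 sag=36.092

seed: a₀ = √(S³/(24(L−S))) = √(115.742³/(24·25.954)) = 49.891746
iter 1: u=1.159931  f(a)=+1.803e+00  f'(a)=-1.187e+00  a ← 49.891746 − (+1.803e+00/-1.187e+00) = 51.410303
iter 2: u=1.125669  f(a)=+8.559e-02  f'(a)=-1.077e+00  a ← 51.410303 − (+8.559e-02/-1.077e+00) = 51.489775
iter 3: u=1.123932  f(a)=+2.142e-04  f'(a)=-1.072e+00  a ← 51.489775 − (+2.142e-04/-1.072e+00) = 51.489974
iter 4: u=1.123928  f(a)=+1.348e-09  f'(a)=-1.072e+00  a ← 51.489974 − (+1.348e-09/-1.072e+00) = 51.489974
iter 5: u=1.123928  f(a)=+0.000e+00  f'(a)=-1.072e+00  a ← 51.489974 − (+0.000e+00/-1.072e+00) = 51.489974
converged: |Δa| < 1e-12 after 5 iterations
sag = a·(cosh(S/(2a)) − 1) = 51.489974·(cosh(1.123928) − 1) = 36.092310
T_max/T_min = cosh(S/(2a)) = 1.700958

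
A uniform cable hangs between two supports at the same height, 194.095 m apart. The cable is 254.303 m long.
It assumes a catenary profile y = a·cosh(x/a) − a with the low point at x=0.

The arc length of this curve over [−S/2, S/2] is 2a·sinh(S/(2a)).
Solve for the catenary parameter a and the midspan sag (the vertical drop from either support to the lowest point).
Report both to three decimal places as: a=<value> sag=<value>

a=74.234 sag=73.001

seed: a₀ = √(S³/(24(L−S))) = √(194.095³/(24·60.208)) = 71.135895
iter 1: u=1.364255  f(a)=+5.858e+00  f'(a)=-2.029e+00  a ← 71.135895 − (+5.858e+00/-2.029e+00) = 74.022204
iter 2: u=1.311059  f(a)=+3.754e-01  f'(a)=-1.777e+00  a ← 74.022204 − (+3.754e-01/-1.777e+00) = 74.233453
iter 3: u=1.307328  f(a)=+1.775e-03  f'(a)=-1.760e+00  a ← 74.233453 − (+1.775e-03/-1.760e+00) = 74.234461
iter 4: u=1.307311  f(a)=+4.010e-08  f'(a)=-1.760e+00  a ← 74.234461 − (+4.010e-08/-1.760e+00) = 74.234461
iter 5: u=1.307311  f(a)=+5.684e-14  f'(a)=-1.760e+00  a ← 74.234461 − (+5.684e-14/-1.760e+00) = 74.234461
converged: |Δa| < 1e-12 after 5 iterations
sag = a·(cosh(S/(2a)) − 1) = 74.234461·(cosh(1.307311) − 1) = 73.000926
T_max/T_min = cosh(S/(2a)) = 1.983383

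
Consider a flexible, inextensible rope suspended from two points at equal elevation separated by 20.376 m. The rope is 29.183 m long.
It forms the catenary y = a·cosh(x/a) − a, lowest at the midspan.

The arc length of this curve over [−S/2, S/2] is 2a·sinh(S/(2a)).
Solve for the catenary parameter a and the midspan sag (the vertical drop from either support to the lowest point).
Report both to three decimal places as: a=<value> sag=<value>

a=6.702 sag=9.355

seed: a₀ = √(S³/(24(L−S))) = √(20.376³/(24·8.807)) = 6.326431
iter 1: u=1.610387  f(a)=+1.215e+00  f'(a)=-3.576e+00  a ← 6.326431 − (+1.215e+00/-3.576e+00) = 6.666183
iter 2: u=1.528311  f(a)=+1.047e-01  f'(a)=-2.984e+00  a ← 6.666183 − (+1.047e-01/-2.984e+00) = 6.701285
iter 3: u=1.520305  f(a)=+9.407e-04  f'(a)=-2.931e+00  a ← 6.701285 − (+9.407e-04/-2.931e+00) = 6.701606
iter 4: u=1.520233  f(a)=+7.737e-08  f'(a)=-2.930e+00  a ← 6.701606 − (+7.737e-08/-2.930e+00) = 6.701606
iter 5: u=1.520233  f(a)=-7.105e-15  f'(a)=-2.930e+00  a ← 6.701606 − (-7.105e-15/-2.930e+00) = 6.701606
converged: |Δa| < 1e-12 after 5 iterations
sag = a·(cosh(S/(2a)) − 1) = 6.701606·(cosh(1.520233) − 1) = 9.355274
T_max/T_min = cosh(S/(2a)) = 2.395975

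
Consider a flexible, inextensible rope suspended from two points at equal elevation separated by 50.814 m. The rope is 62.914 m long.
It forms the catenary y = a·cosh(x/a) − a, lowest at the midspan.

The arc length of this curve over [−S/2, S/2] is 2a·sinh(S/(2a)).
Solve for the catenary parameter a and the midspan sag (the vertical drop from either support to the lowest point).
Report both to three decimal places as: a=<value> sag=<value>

a=21.977 sag=16.397

seed: a₀ = √(S³/(24(L−S))) = √(50.814³/(24·12.100)) = 21.255766
iter 1: u=1.195299  f(a)=+8.944e-01  f'(a)=-1.310e+00  a ← 21.255766 − (+8.944e-01/-1.310e+00) = 21.938657
iter 2: u=1.158093  f(a)=+4.491e-02  f'(a)=-1.181e+00  a ← 21.938657 − (+4.491e-02/-1.181e+00) = 21.976679
iter 3: u=1.156089  f(a)=+1.265e-04  f'(a)=-1.175e+00  a ← 21.976679 − (+1.265e-04/-1.175e+00) = 21.976787
iter 4: u=1.156083  f(a)=+1.010e-09  f'(a)=-1.175e+00  a ← 21.976787 − (+1.010e-09/-1.175e+00) = 21.976787
iter 5: u=1.156083  f(a)=+7.105e-15  f'(a)=-1.175e+00  a ← 21.976787 − (+7.105e-15/-1.175e+00) = 21.976787
converged: |Δa| < 1e-12 after 5 iterations
sag = a·(cosh(S/(2a)) − 1) = 21.976787·(cosh(1.156083) − 1) = 16.396668
T_max/T_min = cosh(S/(2a)) = 1.746090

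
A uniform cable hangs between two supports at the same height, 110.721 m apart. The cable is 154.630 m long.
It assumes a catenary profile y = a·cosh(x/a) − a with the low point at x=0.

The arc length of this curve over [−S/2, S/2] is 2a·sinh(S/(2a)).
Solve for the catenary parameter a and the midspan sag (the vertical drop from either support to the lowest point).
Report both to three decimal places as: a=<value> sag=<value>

seed: a₀ = √(S³/(24(L−S))) = √(110.721³/(24·43.909)) = 35.889103
iter 1: u=1.542543  f(a)=+5.530e+00  f'(a)=-3.081e+00  a ← 35.889103 − (+5.530e+00/-3.081e+00) = 37.684012
iter 2: u=1.469071  f(a)=+4.419e-01  f'(a)=-2.606e+00  a ← 37.684012 − (+4.419e-01/-2.606e+00) = 37.853562
iter 3: u=1.462491  f(a)=+3.364e-03  f'(a)=-2.567e+00  a ← 37.853562 − (+3.364e-03/-2.567e+00) = 37.854873
iter 4: u=1.462441  f(a)=+1.982e-07  f'(a)=-2.567e+00  a ← 37.854873 − (+1.982e-07/-2.567e+00) = 37.854873
iter 5: u=1.462441  f(a)=+2.842e-14  f'(a)=-2.567e+00  a ← 37.854873 − (+2.842e-14/-2.567e+00) = 37.854873
converged: |Δa| < 1e-12 after 5 iterations
sag = a·(cosh(S/(2a)) − 1) = 37.854873·(cosh(1.462441) − 1) = 48.229973
T_max/T_min = cosh(S/(2a)) = 2.274076

a=37.855 sag=48.230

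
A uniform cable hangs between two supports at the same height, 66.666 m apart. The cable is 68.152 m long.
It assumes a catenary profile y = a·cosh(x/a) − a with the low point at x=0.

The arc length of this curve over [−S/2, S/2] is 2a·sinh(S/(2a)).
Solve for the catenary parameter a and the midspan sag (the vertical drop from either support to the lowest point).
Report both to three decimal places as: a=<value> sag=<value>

a=91.450 sag=6.142

seed: a₀ = √(S³/(24(L−S))) = √(66.666³/(24·1.486)) = 91.146831
iter 1: u=0.365707  f(a)=+9.969e-03  f'(a)=-3.304e-02  a ← 91.146831 − (+9.969e-03/-3.304e-02) = 91.448501
iter 2: u=0.364500  f(a)=+4.971e-05  f'(a)=-3.272e-02  a ← 91.448501 − (+4.971e-05/-3.272e-02) = 91.450021
iter 3: u=0.364494  f(a)=+1.250e-09  f'(a)=-3.271e-02  a ← 91.450021 − (+1.250e-09/-3.271e-02) = 91.450021
iter 4: u=0.364494  f(a)=+0.000e+00  f'(a)=-3.271e-02  a ← 91.450021 − (+0.000e+00/-3.271e-02) = 91.450021
converged: |Δa| < 1e-12 after 4 iterations
sag = a·(cosh(S/(2a)) − 1) = 91.450021·(cosh(0.364494) − 1) = 6.142397
T_max/T_min = cosh(S/(2a)) = 1.067167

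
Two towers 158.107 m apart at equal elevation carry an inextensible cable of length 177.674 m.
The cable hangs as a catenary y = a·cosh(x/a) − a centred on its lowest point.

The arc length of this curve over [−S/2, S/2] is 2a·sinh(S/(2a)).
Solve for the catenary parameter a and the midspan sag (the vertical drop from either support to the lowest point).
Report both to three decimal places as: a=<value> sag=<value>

a=93.397 sag=35.502

seed: a₀ = √(S³/(24(L−S))) = √(158.107³/(24·19.567)) = 91.740036
iter 1: u=0.861712  f(a)=+7.394e-01  f'(a)=-4.591e-01  a ← 91.740036 − (+7.394e-01/-4.591e-01) = 93.350678
iter 2: u=0.846844  f(a)=+1.992e-02  f'(a)=-4.347e-01  a ← 93.350678 − (+1.992e-02/-4.347e-01) = 93.396513
iter 3: u=0.846429  f(a)=+1.535e-05  f'(a)=-4.340e-01  a ← 93.396513 − (+1.535e-05/-4.340e-01) = 93.396548
iter 4: u=0.846428  f(a)=+9.152e-12  f'(a)=-4.340e-01  a ← 93.396548 − (+9.152e-12/-4.340e-01) = 93.396548
converged: |Δa| < 1e-12 after 4 iterations
sag = a·(cosh(S/(2a)) − 1) = 93.396548·(cosh(0.846428) − 1) = 35.502357
T_max/T_min = cosh(S/(2a)) = 1.380125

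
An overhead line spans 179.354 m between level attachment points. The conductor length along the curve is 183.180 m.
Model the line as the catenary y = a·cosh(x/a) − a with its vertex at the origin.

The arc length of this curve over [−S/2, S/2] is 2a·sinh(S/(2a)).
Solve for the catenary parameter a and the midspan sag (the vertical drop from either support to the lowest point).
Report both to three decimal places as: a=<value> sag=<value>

a=251.460 sag=16.161

seed: a₀ = √(S³/(24(L−S))) = √(179.354³/(24·3.826)) = 250.661998
iter 1: u=0.357761  f(a)=+2.456e-02  f'(a)=-3.092e-02  a ← 250.661998 − (+2.456e-02/-3.092e-02) = 251.456306
iter 2: u=0.356631  f(a)=+1.172e-04  f'(a)=-3.063e-02  a ← 251.456306 − (+1.172e-04/-3.063e-02) = 251.460134
iter 3: u=0.356625  f(a)=+2.699e-09  f'(a)=-3.062e-02  a ← 251.460134 − (+2.699e-09/-3.062e-02) = 251.460134
iter 4: u=0.356625  f(a)=-2.842e-14  f'(a)=-3.062e-02  a ← 251.460134 − (-2.842e-14/-3.062e-02) = 251.460134
converged: |Δa| < 1e-12 after 4 iterations
sag = a·(cosh(S/(2a)) − 1) = 251.460134·(cosh(0.356625) − 1) = 16.160730
T_max/T_min = cosh(S/(2a)) = 1.064268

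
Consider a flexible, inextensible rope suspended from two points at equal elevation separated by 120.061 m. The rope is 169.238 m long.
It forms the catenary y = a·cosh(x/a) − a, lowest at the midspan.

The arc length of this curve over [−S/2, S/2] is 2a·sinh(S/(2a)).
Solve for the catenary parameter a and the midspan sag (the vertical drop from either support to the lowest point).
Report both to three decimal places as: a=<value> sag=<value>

a=40.454 sag=53.338

seed: a₀ = √(S³/(24(L−S))) = √(120.061³/(24·49.177)) = 38.292727
iter 1: u=1.567674  f(a)=+6.409e+00  f'(a)=-3.258e+00  a ← 38.292727 − (+6.409e+00/-3.258e+00) = 40.260005
iter 2: u=1.491070  f(a)=+5.270e-01  f'(a)=-2.742e+00  a ← 40.260005 − (+5.270e-01/-2.742e+00) = 40.452194
iter 3: u=1.483986  f(a)=+4.269e-03  f'(a)=-2.698e+00  a ← 40.452194 − (+4.269e-03/-2.698e+00) = 40.453777
iter 4: u=1.483928  f(a)=+2.851e-07  f'(a)=-2.697e+00  a ← 40.453777 − (+2.851e-07/-2.697e+00) = 40.453777
iter 5: u=1.483928  f(a)=-2.842e-14  f'(a)=-2.697e+00  a ← 40.453777 − (-2.842e-14/-2.697e+00) = 40.453777
converged: |Δa| < 1e-12 after 5 iterations
sag = a·(cosh(S/(2a)) − 1) = 40.453777·(cosh(1.483928) − 1) = 53.337924
T_max/T_min = cosh(S/(2a)) = 2.318491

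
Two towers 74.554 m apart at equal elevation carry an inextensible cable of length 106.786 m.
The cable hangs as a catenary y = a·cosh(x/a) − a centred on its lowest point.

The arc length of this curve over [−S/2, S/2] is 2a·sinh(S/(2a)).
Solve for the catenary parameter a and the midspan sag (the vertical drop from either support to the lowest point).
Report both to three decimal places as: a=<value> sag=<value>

a=24.518 sag=34.235

seed: a₀ = √(S³/(24(L−S))) = √(74.554³/(24·32.232)) = 23.145000
iter 1: u=1.610585  f(a)=+4.448e+00  f'(a)=-3.578e+00  a ← 23.145000 − (+4.448e+00/-3.578e+00) = 24.388221
iter 2: u=1.528484  f(a)=+3.835e-01  f'(a)=-2.985e+00  a ← 24.388221 − (+3.835e-01/-2.985e+00) = 24.516699
iter 3: u=1.520474  f(a)=+3.446e-03  f'(a)=-2.932e+00  a ← 24.516699 − (+3.446e-03/-2.932e+00) = 24.517874
iter 4: u=1.520401  f(a)=+2.837e-07  f'(a)=-2.931e+00  a ← 24.517874 − (+2.837e-07/-2.931e+00) = 24.517875
iter 5: u=1.520401  f(a)=+1.421e-14  f'(a)=-2.931e+00  a ← 24.517875 − (+1.421e-14/-2.931e+00) = 24.517875
converged: |Δa| < 1e-12 after 5 iterations
sag = a·(cosh(S/(2a)) − 1) = 24.517875·(cosh(1.520401) − 1) = 34.235326
T_max/T_min = cosh(S/(2a)) = 2.396342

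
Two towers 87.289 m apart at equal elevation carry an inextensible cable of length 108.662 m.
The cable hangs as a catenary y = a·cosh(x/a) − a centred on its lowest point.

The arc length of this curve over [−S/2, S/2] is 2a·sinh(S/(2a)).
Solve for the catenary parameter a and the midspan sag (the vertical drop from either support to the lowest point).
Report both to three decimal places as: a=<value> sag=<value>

seed: a₀ = √(S³/(24(L−S))) = √(87.289³/(24·21.373)) = 36.008159
iter 1: u=1.212073  f(a)=+1.626e+00  f'(a)=-1.371e+00  a ← 36.008159 − (+1.626e+00/-1.371e+00) = 37.194238
iter 2: u=1.173421  f(a)=+8.380e-02  f'(a)=-1.233e+00  a ← 37.194238 − (+8.380e-02/-1.233e+00) = 37.262203
iter 3: u=1.171281  f(a)=+2.493e-04  f'(a)=-1.226e+00  a ← 37.262203 − (+2.493e-04/-1.226e+00) = 37.262407
iter 4: u=1.171274  f(a)=+2.221e-09  f'(a)=-1.226e+00  a ← 37.262407 − (+2.221e-09/-1.226e+00) = 37.262407
iter 5: u=1.171274  f(a)=+1.421e-14  f'(a)=-1.226e+00  a ← 37.262407 − (+1.421e-14/-1.226e+00) = 37.262407
converged: |Δa| < 1e-12 after 5 iterations
sag = a·(cosh(S/(2a)) − 1) = 37.262407·(cosh(1.171274) − 1) = 28.618884
T_max/T_min = cosh(S/(2a)) = 1.768036

a=37.262 sag=28.619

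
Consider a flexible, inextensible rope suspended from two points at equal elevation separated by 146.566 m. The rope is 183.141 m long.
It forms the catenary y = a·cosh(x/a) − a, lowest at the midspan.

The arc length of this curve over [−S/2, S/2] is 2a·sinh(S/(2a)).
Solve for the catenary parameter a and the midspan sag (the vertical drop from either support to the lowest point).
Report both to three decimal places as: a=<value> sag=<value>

seed: a₀ = √(S³/(24(L−S))) = √(146.566³/(24·36.575)) = 59.889690
iter 1: u=1.223633  f(a)=+2.838e+00  f'(a)=-1.414e+00  a ← 59.889690 − (+2.838e+00/-1.414e+00) = 61.896141
iter 2: u=1.183967  f(a)=+1.489e-01  f'(a)=-1.270e+00  a ← 61.896141 − (+1.489e-01/-1.270e+00) = 62.013392
iter 3: u=1.181729  f(a)=+4.597e-04  f'(a)=-1.262e+00  a ← 62.013392 − (+4.597e-04/-1.262e+00) = 62.013756
iter 4: u=1.181722  f(a)=+4.414e-09  f'(a)=-1.262e+00  a ← 62.013756 − (+4.414e-09/-1.262e+00) = 62.013756
iter 5: u=1.181722  f(a)=+2.842e-14  f'(a)=-1.262e+00  a ← 62.013756 − (+2.842e-14/-1.262e+00) = 62.013756
converged: |Δa| < 1e-12 after 5 iterations
sag = a·(cosh(S/(2a)) − 1) = 62.013756·(cosh(1.181722) − 1) = 48.579473
T_max/T_min = cosh(S/(2a)) = 1.783366

a=62.014 sag=48.579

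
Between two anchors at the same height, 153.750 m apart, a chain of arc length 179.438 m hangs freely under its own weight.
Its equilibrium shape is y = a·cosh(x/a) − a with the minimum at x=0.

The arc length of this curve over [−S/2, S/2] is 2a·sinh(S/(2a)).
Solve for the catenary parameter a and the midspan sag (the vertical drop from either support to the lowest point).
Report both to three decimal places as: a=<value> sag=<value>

a=78.635 sag=40.667

seed: a₀ = √(S³/(24(L−S))) = √(153.750³/(24·25.688)) = 76.780674
iter 1: u=1.001229  f(a)=+1.319e+00  f'(a)=-7.387e-01  a ← 76.780674 − (+1.319e+00/-7.387e-01) = 78.565985
iter 2: u=0.978477  f(a)=+4.740e-02  f'(a)=-6.864e-01  a ← 78.565985 − (+4.740e-02/-6.864e-01) = 78.635035
iter 3: u=0.977618  f(a)=+6.628e-05  f'(a)=-6.845e-01  a ← 78.635035 − (+6.628e-05/-6.845e-01) = 78.635131
iter 4: u=0.977616  f(a)=+1.300e-10  f'(a)=-6.845e-01  a ← 78.635131 − (+1.300e-10/-6.845e-01) = 78.635131
iter 5: u=0.977616  f(a)=+0.000e+00  f'(a)=-6.845e-01  a ← 78.635131 − (+0.000e+00/-6.845e-01) = 78.635131
converged: |Δa| < 1e-12 after 5 iterations
sag = a·(cosh(S/(2a)) − 1) = 78.635131·(cosh(0.977616) − 1) = 40.666934
T_max/T_min = cosh(S/(2a)) = 1.517160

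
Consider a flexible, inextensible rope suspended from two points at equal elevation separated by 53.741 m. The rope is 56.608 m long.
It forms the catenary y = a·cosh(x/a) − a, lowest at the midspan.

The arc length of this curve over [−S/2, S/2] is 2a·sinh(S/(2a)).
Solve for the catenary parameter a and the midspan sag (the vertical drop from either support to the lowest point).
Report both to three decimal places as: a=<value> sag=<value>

seed: a₀ = √(S³/(24(L−S))) = √(53.741³/(24·2.867)) = 47.494044
iter 1: u=0.565766  f(a)=+4.624e-02  f'(a)=-1.246e-01  a ← 47.494044 − (+4.624e-02/-1.246e-01) = 47.865003
iter 2: u=0.561381  f(a)=+5.473e-04  f'(a)=-1.217e-01  a ← 47.865003 − (+5.473e-04/-1.217e-01) = 47.869500
iter 3: u=0.561328  f(a)=+7.873e-08  f'(a)=-1.217e-01  a ← 47.869500 − (+7.873e-08/-1.217e-01) = 47.869500
iter 4: u=0.561328  f(a)=-1.421e-14  f'(a)=-1.217e-01  a ← 47.869500 − (-1.421e-14/-1.217e-01) = 47.869500
converged: |Δa| < 1e-12 after 4 iterations
sag = a·(cosh(S/(2a)) − 1) = 47.869500·(cosh(0.561328) − 1) = 7.741699
T_max/T_min = cosh(S/(2a)) = 1.161725

a=47.870 sag=7.742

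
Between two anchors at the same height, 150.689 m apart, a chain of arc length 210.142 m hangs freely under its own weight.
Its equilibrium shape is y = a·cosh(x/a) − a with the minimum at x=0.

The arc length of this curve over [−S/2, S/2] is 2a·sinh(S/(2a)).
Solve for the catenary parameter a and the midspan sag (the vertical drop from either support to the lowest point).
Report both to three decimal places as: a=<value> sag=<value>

seed: a₀ = √(S³/(24(L−S))) = √(150.689³/(24·59.453)) = 48.969968
iter 1: u=1.538586  f(a)=+7.447e+00  f'(a)=-3.054e+00  a ← 48.969968 − (+7.447e+00/-3.054e+00) = 51.408610
iter 2: u=1.465601  f(a)=+5.924e-01  f'(a)=-2.586e+00  a ← 51.408610 − (+5.924e-01/-2.586e+00) = 51.637740
iter 3: u=1.459098  f(a)=+4.465e-03  f'(a)=-2.547e+00  a ← 51.637740 − (+4.465e-03/-2.547e+00) = 51.639494
iter 4: u=1.459048  f(a)=+2.579e-07  f'(a)=-2.546e+00  a ← 51.639494 − (+2.579e-07/-2.546e+00) = 51.639494
iter 5: u=1.459048  f(a)=+2.842e-14  f'(a)=-2.546e+00  a ← 51.639494 − (+2.842e-14/-2.546e+00) = 51.639494
converged: |Δa| < 1e-12 after 5 iterations
sag = a·(cosh(S/(2a)) − 1) = 51.639494·(cosh(1.459048) − 1) = 65.435492
T_max/T_min = cosh(S/(2a)) = 2.267160

a=51.639 sag=65.435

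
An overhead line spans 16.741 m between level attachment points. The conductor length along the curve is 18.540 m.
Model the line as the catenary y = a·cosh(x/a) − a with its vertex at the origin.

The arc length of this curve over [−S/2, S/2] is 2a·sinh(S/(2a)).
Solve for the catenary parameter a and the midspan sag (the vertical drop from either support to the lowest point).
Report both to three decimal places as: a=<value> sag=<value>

a=10.588 sag=3.485

seed: a₀ = √(S³/(24(L−S))) = √(16.741³/(24·1.799)) = 10.424396
iter 1: u=0.802972  f(a)=+5.889e-02  f'(a)=-3.679e-01  a ← 10.424396 − (+5.889e-02/-3.679e-01) = 10.584469
iter 2: u=0.790829  f(a)=+1.384e-03  f'(a)=-3.508e-01  a ← 10.584469 − (+1.384e-03/-3.508e-01) = 10.588414
iter 3: u=0.790534  f(a)=+8.050e-07  f'(a)=-3.504e-01  a ← 10.588414 − (+8.050e-07/-3.504e-01) = 10.588416
iter 4: u=0.790534  f(a)=+2.736e-13  f'(a)=-3.504e-01  a ← 10.588416 − (+2.736e-13/-3.504e-01) = 10.588416
converged: |Δa| < 1e-12 after 4 iterations
sag = a·(cosh(S/(2a)) − 1) = 10.588416·(cosh(0.790534) − 1) = 3.484517
T_max/T_min = cosh(S/(2a)) = 1.329088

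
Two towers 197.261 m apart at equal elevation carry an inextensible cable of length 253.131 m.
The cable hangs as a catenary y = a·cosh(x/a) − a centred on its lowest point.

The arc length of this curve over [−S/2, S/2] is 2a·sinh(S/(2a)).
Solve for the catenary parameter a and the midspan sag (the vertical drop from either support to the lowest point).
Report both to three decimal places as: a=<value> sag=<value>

seed: a₀ = √(S³/(24(L−S))) = √(197.261³/(24·55.870)) = 75.660096
iter 1: u=1.303600  f(a)=+4.944e+00  f'(a)=-1.744e+00  a ← 75.660096 − (+4.944e+00/-1.744e+00) = 78.495598
iter 2: u=1.256510  f(a)=+2.915e-01  f'(a)=-1.543e+00  a ← 78.495598 − (+2.915e-01/-1.543e+00) = 78.684468
iter 3: u=1.253494  f(a)=+1.154e-03  f'(a)=-1.531e+00  a ← 78.684468 − (+1.154e-03/-1.531e+00) = 78.685222
iter 4: u=1.253482  f(a)=+1.824e-08  f'(a)=-1.531e+00  a ← 78.685222 − (+1.824e-08/-1.531e+00) = 78.685222
iter 5: u=1.253482  f(a)=-8.527e-14  f'(a)=-1.531e+00  a ← 78.685222 − (-8.527e-14/-1.531e+00) = 78.685222
converged: |Δa| < 1e-12 after 5 iterations
sag = a·(cosh(S/(2a)) − 1) = 78.685222·(cosh(1.253482) − 1) = 70.345614
T_max/T_min = cosh(S/(2a)) = 1.894013

a=78.685 sag=70.346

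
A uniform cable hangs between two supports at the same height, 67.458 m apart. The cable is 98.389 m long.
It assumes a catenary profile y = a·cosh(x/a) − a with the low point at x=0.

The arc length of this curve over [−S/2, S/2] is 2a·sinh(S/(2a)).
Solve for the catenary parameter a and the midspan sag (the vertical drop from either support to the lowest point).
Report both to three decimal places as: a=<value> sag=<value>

seed: a₀ = √(S³/(24(L−S))) = √(67.458³/(24·30.931)) = 20.335160
iter 1: u=1.658654  f(a)=+4.544e+00  f'(a)=-3.966e+00  a ← 20.335160 − (+4.544e+00/-3.966e+00) = 21.481111
iter 2: u=1.570170  f(a)=+4.124e-01  f'(a)=-3.276e+00  a ← 21.481111 − (+4.124e-01/-3.276e+00) = 21.607019
iter 3: u=1.561021  f(a)=+4.146e-03  f'(a)=-3.210e+00  a ← 21.607019 − (+4.146e-03/-3.210e+00) = 21.608310
iter 4: u=1.560927  f(a)=+4.283e-07  f'(a)=-3.209e+00  a ← 21.608310 − (+4.283e-07/-3.209e+00) = 21.608311
iter 5: u=1.560927  f(a)=+0.000e+00  f'(a)=-3.209e+00  a ← 21.608311 − (+0.000e+00/-3.209e+00) = 21.608311
converged: |Δa| < 1e-12 after 5 iterations
sag = a·(cosh(S/(2a)) − 1) = 21.608311·(cosh(1.560927) − 1) = 32.122667
T_max/T_min = cosh(S/(2a)) = 2.486589

a=21.608 sag=32.123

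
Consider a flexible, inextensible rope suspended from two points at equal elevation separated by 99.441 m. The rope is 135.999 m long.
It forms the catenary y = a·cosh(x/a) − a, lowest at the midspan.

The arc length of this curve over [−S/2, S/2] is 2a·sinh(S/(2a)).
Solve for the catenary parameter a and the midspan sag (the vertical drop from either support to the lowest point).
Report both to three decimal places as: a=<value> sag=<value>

a=35.187 sag=41.377

seed: a₀ = √(S³/(24(L−S))) = √(99.441³/(24·36.558)) = 33.477374
iter 1: u=1.485197  f(a)=+4.250e+00  f'(a)=-2.705e+00  a ← 33.477374 − (+4.250e+00/-2.705e+00) = 35.048480
iter 2: u=1.418621  f(a)=+3.175e-01  f'(a)=-2.315e+00  a ← 35.048480 − (+3.175e-01/-2.315e+00) = 35.185644
iter 3: u=1.413091  f(a)=+2.088e-03  f'(a)=-2.285e+00  a ← 35.185644 − (+2.088e-03/-2.285e+00) = 35.186558
iter 4: u=1.413054  f(a)=+9.164e-08  f'(a)=-2.284e+00  a ← 35.186558 − (+9.164e-08/-2.284e+00) = 35.186558
iter 5: u=1.413054  f(a)=+0.000e+00  f'(a)=-2.284e+00  a ← 35.186558 − (+0.000e+00/-2.284e+00) = 35.186558
converged: |Δa| < 1e-12 after 5 iterations
sag = a·(cosh(S/(2a)) − 1) = 35.186558·(cosh(1.413054) − 1) = 41.377310
T_max/T_min = cosh(S/(2a)) = 2.175941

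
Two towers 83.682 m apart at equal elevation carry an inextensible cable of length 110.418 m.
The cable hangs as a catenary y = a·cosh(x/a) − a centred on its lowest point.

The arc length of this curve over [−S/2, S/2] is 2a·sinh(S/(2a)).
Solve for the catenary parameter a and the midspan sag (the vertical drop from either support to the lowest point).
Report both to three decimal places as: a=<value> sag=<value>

seed: a₀ = √(S³/(24(L−S))) = √(83.682³/(24·26.736)) = 30.219985
iter 1: u=1.384547  f(a)=+2.683e+00  f'(a)=-2.133e+00  a ← 30.219985 − (+2.683e+00/-2.133e+00) = 31.477902
iter 2: u=1.329218  f(a)=+1.766e-01  f'(a)=-1.860e+00  a ← 31.477902 − (+1.766e-01/-1.860e+00) = 31.572831
iter 3: u=1.325222  f(a)=+8.845e-04  f'(a)=-1.842e+00  a ← 31.572831 − (+8.845e-04/-1.842e+00) = 31.573311
iter 4: u=1.325202  f(a)=+2.244e-08  f'(a)=-1.842e+00  a ← 31.573311 − (+2.244e-08/-1.842e+00) = 31.573311
iter 5: u=1.325202  f(a)=+0.000e+00  f'(a)=-1.842e+00  a ← 31.573311 − (+0.000e+00/-1.842e+00) = 31.573311
converged: |Δa| < 1e-12 after 5 iterations
sag = a·(cosh(S/(2a)) − 1) = 31.573311·(cosh(1.325202) − 1) = 32.026277
T_max/T_min = cosh(S/(2a)) = 2.014346

a=31.573 sag=32.026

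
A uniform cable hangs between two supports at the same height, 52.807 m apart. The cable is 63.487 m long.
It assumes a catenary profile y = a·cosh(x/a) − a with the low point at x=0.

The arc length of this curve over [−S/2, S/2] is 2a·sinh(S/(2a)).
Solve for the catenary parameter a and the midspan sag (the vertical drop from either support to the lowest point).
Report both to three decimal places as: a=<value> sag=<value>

seed: a₀ = √(S³/(24(L−S))) = √(52.807³/(24·10.680)) = 23.968784
iter 1: u=1.101579  f(a)=+6.670e-01  f'(a)=-1.004e+00  a ← 23.968784 − (+6.670e-01/-1.004e+00) = 24.633102
iter 2: u=1.071871  f(a)=+2.874e-02  f'(a)=-9.193e-01  a ← 24.633102 − (+2.874e-02/-9.193e-01) = 24.664363
iter 3: u=1.070512  f(a)=+5.865e-05  f'(a)=-9.155e-01  a ← 24.664363 − (+5.865e-05/-9.155e-01) = 24.664427
iter 4: u=1.070509  f(a)=+2.454e-10  f'(a)=-9.155e-01  a ← 24.664427 − (+2.454e-10/-9.155e-01) = 24.664427
iter 5: u=1.070509  f(a)=+1.421e-14  f'(a)=-9.155e-01  a ← 24.664427 − (+1.421e-14/-9.155e-01) = 24.664427
converged: |Δa| < 1e-12 after 5 iterations
sag = a·(cosh(S/(2a)) − 1) = 24.664427·(cosh(1.070509) − 1) = 15.534873
T_max/T_min = cosh(S/(2a)) = 1.629849

a=24.664 sag=15.535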